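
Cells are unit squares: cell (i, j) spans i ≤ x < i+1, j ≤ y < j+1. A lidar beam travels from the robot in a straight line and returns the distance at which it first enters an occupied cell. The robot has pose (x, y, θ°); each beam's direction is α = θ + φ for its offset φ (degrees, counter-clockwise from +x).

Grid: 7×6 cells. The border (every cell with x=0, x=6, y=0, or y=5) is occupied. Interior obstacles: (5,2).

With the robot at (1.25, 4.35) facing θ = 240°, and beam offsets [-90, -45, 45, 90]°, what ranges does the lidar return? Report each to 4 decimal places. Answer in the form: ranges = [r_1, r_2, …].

beam 1: φ=-90°, α=150°
  dir = (cos 150°, sin 150°) = (-0.8660, 0.5000); from cell (1,4)
  next x-line at t=0.2887, next y-line at t=1.3000; Δt_x=1.1547, Δt_y=2.0000
    x: enter (0,4) at t=0.2887 ← occupied
  → r_1 = 0.2887
beam 2: φ=-45°, α=195°
  dir = (cos 195°, sin 195°) = (-0.9659, -0.2588); from cell (1,4)
  next x-line at t=0.2588, next y-line at t=1.3523; Δt_x=1.0353, Δt_y=3.8637
    x: enter (0,4) at t=0.2588 ← occupied
  → r_2 = 0.2588
beam 3: φ=45°, α=285°
  dir = (cos 285°, sin 285°) = (0.2588, -0.9659); from cell (1,4)
  next x-line at t=2.8978, next y-line at t=0.3623; Δt_x=3.8637, Δt_y=1.0353
    y: enter (1,3) at t=0.3623
    y: enter (1,2) at t=1.3976
    y: enter (1,1) at t=2.4329
    x: enter (2,1) at t=2.8978
    y: enter (2,0) at t=3.4682 ← occupied
  → r_3 = 3.4682
beam 4: φ=90°, α=330°
  dir = (cos 330°, sin 330°) = (0.8660, -0.5000); from cell (1,4)
  next x-line at t=0.8660, next y-line at t=0.7000; Δt_x=1.1547, Δt_y=2.0000
    y: enter (1,3) at t=0.7000
    x: enter (2,3) at t=0.8660
    x: enter (3,3) at t=2.0207
    y: enter (3,2) at t=2.7000
    x: enter (4,2) at t=3.1754
    x: enter (5,2) at t=4.3301 ← occupied
  → r_4 = 4.3301

ranges = [0.2887, 0.2588, 3.4682, 4.3301]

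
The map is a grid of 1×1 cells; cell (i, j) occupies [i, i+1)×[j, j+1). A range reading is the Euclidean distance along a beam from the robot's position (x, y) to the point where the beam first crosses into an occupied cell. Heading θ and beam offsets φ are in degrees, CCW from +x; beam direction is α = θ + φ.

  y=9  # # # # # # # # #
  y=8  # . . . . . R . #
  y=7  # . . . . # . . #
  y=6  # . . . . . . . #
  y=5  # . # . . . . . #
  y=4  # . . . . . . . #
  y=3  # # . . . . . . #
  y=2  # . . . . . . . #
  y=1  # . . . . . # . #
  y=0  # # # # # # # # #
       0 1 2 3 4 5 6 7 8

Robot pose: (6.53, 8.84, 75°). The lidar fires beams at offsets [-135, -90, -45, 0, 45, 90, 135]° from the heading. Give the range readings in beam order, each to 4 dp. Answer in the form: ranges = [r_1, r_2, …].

beam 1: φ=-135°, α=300°
  direction (0.5000, -0.8660); cell (6,8); t to first gridline: x 0.9400, y 0.9699 (then +2.0000 / +1.1547)
    (7,8) via x @ 0.9400
    (7,7) via y @ 0.9699
    (7,6) via y @ 2.1246
    (8,6) via x @ 2.9400  # hit
  → r_1 = 2.9400
beam 2: φ=-90°, α=345°
  direction (0.9659, -0.2588); cell (6,8); t to first gridline: x 0.4866, y 3.2455 (then +1.0353 / +3.8637)
    (7,8) via x @ 0.4866
    (8,8) via x @ 1.5219  # hit
  → r_2 = 1.5219
beam 3: φ=-45°, α=30°
  direction (0.8660, 0.5000); cell (6,8); t to first gridline: x 0.5427, y 0.3200 (then +1.1547 / +2.0000)
    (6,9) via y @ 0.3200  # hit
  → r_3 = 0.3200
beam 4: φ=0°, α=75°
  direction (0.2588, 0.9659); cell (6,8); t to first gridline: x 1.8159, y 0.1656 (then +3.8637 / +1.0353)
    (6,9) via y @ 0.1656  # hit
  → r_4 = 0.1656
beam 5: φ=45°, α=120°
  direction (-0.5000, 0.8660); cell (6,8); t to first gridline: x 1.0600, y 0.1848 (then +2.0000 / +1.1547)
    (6,9) via y @ 0.1848  # hit
  → r_5 = 0.1848
beam 6: φ=90°, α=165°
  direction (-0.9659, 0.2588); cell (6,8); t to first gridline: x 0.5487, y 0.6182 (then +1.0353 / +3.8637)
    (5,8) via x @ 0.5487
    (5,9) via y @ 0.6182  # hit
  → r_6 = 0.6182
beam 7: φ=135°, α=210°
  direction (-0.8660, -0.5000); cell (6,8); t to first gridline: x 0.6120, y 1.6800 (then +1.1547 / +2.0000)
    (5,8) via x @ 0.6120
    (5,7) via y @ 1.6800  # hit
  → r_7 = 1.6800

ranges = [2.9400, 1.5219, 0.3200, 0.1656, 0.1848, 0.6182, 1.6800]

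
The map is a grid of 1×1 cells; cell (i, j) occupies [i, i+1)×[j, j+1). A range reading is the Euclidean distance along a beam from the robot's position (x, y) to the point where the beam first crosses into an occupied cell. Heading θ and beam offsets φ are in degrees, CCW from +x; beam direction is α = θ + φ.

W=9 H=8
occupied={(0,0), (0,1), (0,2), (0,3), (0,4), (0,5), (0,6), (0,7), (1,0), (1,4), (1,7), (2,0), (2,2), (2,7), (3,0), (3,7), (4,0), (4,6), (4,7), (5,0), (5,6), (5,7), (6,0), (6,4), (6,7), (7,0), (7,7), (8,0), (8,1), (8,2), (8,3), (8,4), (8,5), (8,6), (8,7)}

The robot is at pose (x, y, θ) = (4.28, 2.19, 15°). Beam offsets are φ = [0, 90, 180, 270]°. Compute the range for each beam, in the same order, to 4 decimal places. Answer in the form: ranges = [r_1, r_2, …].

beam 1: φ=0°, α=15°
  dir = (cos 15°, sin 15°) = (0.9659, 0.2588); from cell (4,2)
  next x-line at t=0.7454, next y-line at t=3.1296; Δt_x=1.0353, Δt_y=3.8637
    x: enter (5,2) at t=0.7454
    x: enter (6,2) at t=1.7807
    x: enter (7,2) at t=2.8160
    y: enter (7,3) at t=3.1296
    x: enter (8,3) at t=3.8512 ← occupied
  → r_1 = 3.8512
beam 2: φ=90°, α=105°
  dir = (cos 105°, sin 105°) = (-0.2588, 0.9659); from cell (4,2)
  next x-line at t=1.0818, next y-line at t=0.8386; Δt_x=3.8637, Δt_y=1.0353
    y: enter (4,3) at t=0.8386
    x: enter (3,3) at t=1.0818
    y: enter (3,4) at t=1.8738
    y: enter (3,5) at t=2.9091
    y: enter (3,6) at t=3.9444
    x: enter (2,6) at t=4.9455
    y: enter (2,7) at t=4.9797 ← occupied
  → r_2 = 4.9797
beam 3: φ=180°, α=195°
  dir = (cos 195°, sin 195°) = (-0.9659, -0.2588); from cell (4,2)
  next x-line at t=0.2899, next y-line at t=0.7341; Δt_x=1.0353, Δt_y=3.8637
    x: enter (3,2) at t=0.2899
    y: enter (3,1) at t=0.7341
    x: enter (2,1) at t=1.3252
    x: enter (1,1) at t=2.3604
    x: enter (0,1) at t=3.3957 ← occupied
  → r_3 = 3.3957
beam 4: φ=270°, α=285°
  dir = (cos 285°, sin 285°) = (0.2588, -0.9659); from cell (4,2)
  next x-line at t=2.7819, next y-line at t=0.1967; Δt_x=3.8637, Δt_y=1.0353
    y: enter (4,1) at t=0.1967
    y: enter (4,0) at t=1.2320 ← occupied
  → r_4 = 1.2320

ranges = [3.8512, 4.9797, 3.3957, 1.2320]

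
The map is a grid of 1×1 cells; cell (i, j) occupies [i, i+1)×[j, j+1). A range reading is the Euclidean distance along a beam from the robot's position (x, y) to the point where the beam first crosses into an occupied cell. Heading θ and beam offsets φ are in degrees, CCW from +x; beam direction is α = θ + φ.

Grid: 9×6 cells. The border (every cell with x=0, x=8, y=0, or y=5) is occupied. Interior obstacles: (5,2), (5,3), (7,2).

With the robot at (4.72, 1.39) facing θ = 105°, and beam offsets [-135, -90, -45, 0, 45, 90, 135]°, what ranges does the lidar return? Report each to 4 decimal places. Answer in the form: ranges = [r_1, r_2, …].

ranges = [0.7800, 2.3604, 0.7044, 3.7373, 4.2955, 1.5068, 0.4503]

beam 1: φ=-135°, α=330°
  d=(0.8660,-0.5000)  start (4,1)  tX=0.3233 tY=0.7800  stride 1/|dx|=1.1547 1/|dy|=2.0000
    cross x-line → (5,1), t=0.3233
    cross y-line → (5,0), t=0.7800 (wall)
  → r_1 = 0.7800
beam 2: φ=-90°, α=15°
  d=(0.9659,0.2588)  start (4,1)  tX=0.2899 tY=2.3569  stride 1/|dx|=1.0353 1/|dy|=3.8637
    cross x-line → (5,1), t=0.2899
    cross x-line → (6,1), t=1.3252
    cross y-line → (6,2), t=2.3569
    cross x-line → (7,2), t=2.3604 (wall)
  → r_2 = 2.3604
beam 3: φ=-45°, α=60°
  d=(0.5000,0.8660)  start (4,1)  tX=0.5600 tY=0.7044  stride 1/|dx|=2.0000 1/|dy|=1.1547
    cross x-line → (5,1), t=0.5600
    cross y-line → (5,2), t=0.7044 (wall)
  → r_3 = 0.7044
beam 4: φ=0°, α=105°
  d=(-0.2588,0.9659)  start (4,1)  tX=2.7819 tY=0.6315  stride 1/|dx|=3.8637 1/|dy|=1.0353
    cross y-line → (4,2), t=0.6315
    cross y-line → (4,3), t=1.6668
    cross y-line → (4,4), t=2.7021
    cross x-line → (3,4), t=2.7819
    cross y-line → (3,5), t=3.7373 (wall)
  → r_4 = 3.7373
beam 5: φ=45°, α=150°
  d=(-0.8660,0.5000)  start (4,1)  tX=0.8314 tY=1.2200  stride 1/|dx|=1.1547 1/|dy|=2.0000
    cross x-line → (3,1), t=0.8314
    cross y-line → (3,2), t=1.2200
    cross x-line → (2,2), t=1.9861
    cross x-line → (1,2), t=3.1408
    cross y-line → (1,3), t=3.2200
    cross x-line → (0,3), t=4.2955 (wall)
  → r_5 = 4.2955
beam 6: φ=90°, α=195°
  d=(-0.9659,-0.2588)  start (4,1)  tX=0.7454 tY=1.5068  stride 1/|dx|=1.0353 1/|dy|=3.8637
    cross x-line → (3,1), t=0.7454
    cross y-line → (3,0), t=1.5068 (wall)
  → r_6 = 1.5068
beam 7: φ=135°, α=240°
  d=(-0.5000,-0.8660)  start (4,1)  tX=1.4400 tY=0.4503  stride 1/|dx|=2.0000 1/|dy|=1.1547
    cross y-line → (4,0), t=0.4503 (wall)
  → r_7 = 0.4503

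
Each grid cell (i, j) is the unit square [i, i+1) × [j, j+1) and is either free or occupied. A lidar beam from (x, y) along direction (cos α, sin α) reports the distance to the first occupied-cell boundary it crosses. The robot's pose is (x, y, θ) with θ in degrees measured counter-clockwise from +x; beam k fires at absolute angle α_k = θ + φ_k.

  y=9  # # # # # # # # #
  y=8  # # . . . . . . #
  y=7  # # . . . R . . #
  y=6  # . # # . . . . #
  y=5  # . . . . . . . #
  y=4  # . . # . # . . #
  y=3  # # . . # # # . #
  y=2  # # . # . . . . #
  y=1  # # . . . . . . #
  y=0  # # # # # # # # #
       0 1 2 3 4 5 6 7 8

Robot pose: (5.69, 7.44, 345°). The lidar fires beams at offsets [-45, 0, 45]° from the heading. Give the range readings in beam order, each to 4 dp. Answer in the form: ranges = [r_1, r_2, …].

beam 1: φ=-45°, α=300°
  direction (0.5000, -0.8660); cell (5,7); t to first gridline: x 0.6200, y 0.5081 (then +2.0000 / +1.1547)
    (5,6) via y @ 0.5081
    (6,6) via x @ 0.6200
    (6,5) via y @ 1.6628
    (7,5) via x @ 2.6200
    (7,4) via y @ 2.8175
    (7,3) via y @ 3.9722
    (8,3) via x @ 4.6200  # hit
  → r_1 = 4.6200
beam 2: φ=0°, α=345°
  direction (0.9659, -0.2588); cell (5,7); t to first gridline: x 0.3209, y 1.7000 (then +1.0353 / +3.8637)
    (6,7) via x @ 0.3209
    (7,7) via x @ 1.3562
    (7,6) via y @ 1.7000
    (8,6) via x @ 2.3915  # hit
  → r_2 = 2.3915
beam 3: φ=45°, α=30°
  direction (0.8660, 0.5000); cell (5,7); t to first gridline: x 0.3580, y 1.1200 (then +1.1547 / +2.0000)
    (6,7) via x @ 0.3580
    (6,8) via y @ 1.1200
    (7,8) via x @ 1.5127
    (8,8) via x @ 2.6674  # hit
  → r_3 = 2.6674

ranges = [4.6200, 2.3915, 2.6674]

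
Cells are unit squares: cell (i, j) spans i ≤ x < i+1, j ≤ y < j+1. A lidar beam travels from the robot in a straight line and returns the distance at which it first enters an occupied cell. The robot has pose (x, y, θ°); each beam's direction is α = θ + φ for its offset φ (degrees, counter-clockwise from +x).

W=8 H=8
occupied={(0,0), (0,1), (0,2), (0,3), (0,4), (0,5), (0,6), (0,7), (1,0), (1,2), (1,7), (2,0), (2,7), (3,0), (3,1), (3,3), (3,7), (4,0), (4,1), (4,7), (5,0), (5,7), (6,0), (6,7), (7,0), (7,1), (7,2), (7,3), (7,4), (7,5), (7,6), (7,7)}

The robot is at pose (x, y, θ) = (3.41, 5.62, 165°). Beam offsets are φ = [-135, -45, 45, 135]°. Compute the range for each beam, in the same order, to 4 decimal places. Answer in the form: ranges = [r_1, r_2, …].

ranges = [2.7600, 1.5935, 2.7828, 5.3347]

beam 1: φ=-135°, α=30°
  d=(0.8660,0.5000)  start (3,5)  tX=0.6813 tY=0.7600  stride 1/|dx|=1.1547 1/|dy|=2.0000
    cross x-line → (4,5), t=0.6813
    cross y-line → (4,6), t=0.7600
    cross x-line → (5,6), t=1.8360
    cross y-line → (5,7), t=2.7600 (wall)
  → r_1 = 2.7600
beam 2: φ=-45°, α=120°
  d=(-0.5000,0.8660)  start (3,5)  tX=0.8200 tY=0.4388  stride 1/|dx|=2.0000 1/|dy|=1.1547
    cross y-line → (3,6), t=0.4388
    cross x-line → (2,6), t=0.8200
    cross y-line → (2,7), t=1.5935 (wall)
  → r_2 = 1.5935
beam 3: φ=45°, α=210°
  d=(-0.8660,-0.5000)  start (3,5)  tX=0.4734 tY=1.2400  stride 1/|dx|=1.1547 1/|dy|=2.0000
    cross x-line → (2,5), t=0.4734
    cross y-line → (2,4), t=1.2400
    cross x-line → (1,4), t=1.6281
    cross x-line → (0,4), t=2.7828 (wall)
  → r_3 = 2.7828
beam 4: φ=135°, α=300°
  d=(0.5000,-0.8660)  start (3,5)  tX=1.1800 tY=0.7159  stride 1/|dx|=2.0000 1/|dy|=1.1547
    cross y-line → (3,4), t=0.7159
    cross x-line → (4,4), t=1.1800
    cross y-line → (4,3), t=1.8706
    cross y-line → (4,2), t=3.0253
    cross x-line → (5,2), t=3.1800
    cross y-line → (5,1), t=4.1800
    cross x-line → (6,1), t=5.1800
    cross y-line → (6,0), t=5.3347 (wall)
  → r_4 = 5.3347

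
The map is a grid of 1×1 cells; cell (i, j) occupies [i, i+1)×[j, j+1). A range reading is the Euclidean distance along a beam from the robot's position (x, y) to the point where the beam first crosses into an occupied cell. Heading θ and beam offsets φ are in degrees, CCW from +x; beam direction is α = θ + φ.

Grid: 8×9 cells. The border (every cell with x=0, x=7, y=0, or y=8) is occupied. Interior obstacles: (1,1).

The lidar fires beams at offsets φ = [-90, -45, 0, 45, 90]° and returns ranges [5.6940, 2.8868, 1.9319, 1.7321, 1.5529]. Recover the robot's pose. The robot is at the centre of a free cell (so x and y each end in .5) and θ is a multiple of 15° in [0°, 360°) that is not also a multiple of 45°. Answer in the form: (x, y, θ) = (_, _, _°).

The pose lattice has 41·16 = 656 candidates. Test each by forward raycasting.
  (2.5, 6.5, 120°): beam 1 = 3.0000 ≠ 5.6940 ✗
  (3.5, 2.5, 150°): beam 1 = 6.3509 ≠ 5.6940 ✗
  (4.5, 3.5, 105°): beam 1 = 2.5882 ≠ 5.6940 ✗
  (5.5, 4.5, 330°): beam 1 = 4.0415 ≠ 5.6940 ✗
  …
  (3.5, 2.5, 195°): r_1=5.6940, r_2=2.8868, r_3=1.9319, r_4=1.7321, r_5=1.5529 — all match ✓
No second candidate reproduces the full scan.

(x, y, θ) = (3.5, 2.5, 195°)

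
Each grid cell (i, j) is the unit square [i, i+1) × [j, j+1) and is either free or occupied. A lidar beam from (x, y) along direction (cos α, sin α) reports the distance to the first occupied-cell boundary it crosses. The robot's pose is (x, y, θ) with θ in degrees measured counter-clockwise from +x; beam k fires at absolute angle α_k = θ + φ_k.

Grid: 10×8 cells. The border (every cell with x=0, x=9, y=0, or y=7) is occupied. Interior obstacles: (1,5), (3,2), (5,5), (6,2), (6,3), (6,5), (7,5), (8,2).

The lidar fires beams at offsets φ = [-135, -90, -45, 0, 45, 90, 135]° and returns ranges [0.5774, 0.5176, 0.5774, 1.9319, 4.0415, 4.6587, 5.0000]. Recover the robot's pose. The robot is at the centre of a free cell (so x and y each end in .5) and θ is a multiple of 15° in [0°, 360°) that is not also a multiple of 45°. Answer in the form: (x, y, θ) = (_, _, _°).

(x, y, θ) = (1.5, 4.5, 255°)

Enumerate (i+0.5, j+0.5, θ) over the 40 free cells and 16 admissible headings. For each, cast all 7 beams and compare to the given ranges.
  (1.5, 6.5, 120°): beam 1 = 3.6235 ≠ 0.5774 ✗
  (5.5, 4.5, 150°): beam 1 = 1.9319 ≠ 0.5774 ✗
  (8.5, 1.5, 195°): beam 3 = 1.7321 ≠ 0.5774 ✗
  (8.5, 1.5, 150°): beam 1 = 0.5176 ≠ 0.5774 ✗
  …
  (1.5, 4.5, 255°): r_1=0.5774, r_2=0.5176, r_3=0.5774, r_4=1.9319, r_5=4.0415, r_6=4.6587, r_7=5.0000 — all match ✓
Unique over the lattice → pose = (1.5, 4.5, 255°).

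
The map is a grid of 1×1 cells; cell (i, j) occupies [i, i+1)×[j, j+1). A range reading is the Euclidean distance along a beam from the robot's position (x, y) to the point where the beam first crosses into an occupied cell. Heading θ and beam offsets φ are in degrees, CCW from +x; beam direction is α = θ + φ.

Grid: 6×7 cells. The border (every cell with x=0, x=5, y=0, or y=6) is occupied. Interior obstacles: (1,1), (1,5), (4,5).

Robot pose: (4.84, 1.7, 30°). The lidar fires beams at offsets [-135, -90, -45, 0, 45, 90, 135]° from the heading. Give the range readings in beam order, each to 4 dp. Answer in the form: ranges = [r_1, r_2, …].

beam 1: φ=-135°, α=255°
  direction (-0.2588, -0.9659); cell (4,1); t to first gridline: x 3.2455, y 0.7247 (then +3.8637 / +1.0353)
    (4,0) via y @ 0.7247  # hit
  → r_1 = 0.7247
beam 2: φ=-90°, α=300°
  direction (0.5000, -0.8660); cell (4,1); t to first gridline: x 0.3200, y 0.8083 (then +2.0000 / +1.1547)
    (5,1) via x @ 0.3200  # hit
  → r_2 = 0.3200
beam 3: φ=-45°, α=345°
  direction (0.9659, -0.2588); cell (4,1); t to first gridline: x 0.1656, y 2.7046 (then +1.0353 / +3.8637)
    (5,1) via x @ 0.1656  # hit
  → r_3 = 0.1656
beam 4: φ=0°, α=30°
  direction (0.8660, 0.5000); cell (4,1); t to first gridline: x 0.1848, y 0.6000 (then +1.1547 / +2.0000)
    (5,1) via x @ 0.1848  # hit
  → r_4 = 0.1848
beam 5: φ=45°, α=75°
  direction (0.2588, 0.9659); cell (4,1); t to first gridline: x 0.6182, y 0.3106 (then +3.8637 / +1.0353)
    (4,2) via y @ 0.3106
    (5,2) via x @ 0.6182  # hit
  → r_5 = 0.6182
beam 6: φ=90°, α=120°
  direction (-0.5000, 0.8660); cell (4,1); t to first gridline: x 1.6800, y 0.3464 (then +2.0000 / +1.1547)
    (4,2) via y @ 0.3464
    (4,3) via y @ 1.5011
    (3,3) via x @ 1.6800
    (3,4) via y @ 2.6558
    (2,4) via x @ 3.6800
    (2,5) via y @ 3.8105
    (2,6) via y @ 4.9652  # hit
  → r_6 = 4.9652
beam 7: φ=135°, α=165°
  direction (-0.9659, 0.2588); cell (4,1); t to first gridline: x 0.8696, y 1.1591 (then +1.0353 / +3.8637)
    (3,1) via x @ 0.8696
    (3,2) via y @ 1.1591
    (2,2) via x @ 1.9049
    (1,2) via x @ 2.9402
    (0,2) via x @ 3.9755  # hit
  → r_7 = 3.9755

ranges = [0.7247, 0.3200, 0.1656, 0.1848, 0.6182, 4.9652, 3.9755]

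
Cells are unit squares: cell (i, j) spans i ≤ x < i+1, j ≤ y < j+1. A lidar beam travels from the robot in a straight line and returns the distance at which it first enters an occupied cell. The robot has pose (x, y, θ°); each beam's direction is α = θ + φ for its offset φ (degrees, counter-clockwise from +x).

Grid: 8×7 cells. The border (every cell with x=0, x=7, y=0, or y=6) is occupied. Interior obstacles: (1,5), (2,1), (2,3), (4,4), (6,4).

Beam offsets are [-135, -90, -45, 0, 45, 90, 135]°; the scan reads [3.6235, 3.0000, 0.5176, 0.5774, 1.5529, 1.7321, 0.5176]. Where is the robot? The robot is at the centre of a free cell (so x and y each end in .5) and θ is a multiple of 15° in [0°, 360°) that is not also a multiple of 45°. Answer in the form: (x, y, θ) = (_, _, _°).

The pose lattice has 25·16 = 400 candidates. Test each by forward raycasting.
  (4.5, 3.5, 75°): beam 1 = 2.8868 ≠ 3.6235 ✗
  (1.5, 1.5, 150°): beam 1 = 0.5176 ≠ 3.6235 ✗
  (1.5, 3.5, 240°): beam 1 = 1.5529 ≠ 3.6235 ✗
  …
  (5.5, 4.5, 30°): r_1=3.6235, r_2=3.0000, r_3=0.5176, r_4=0.5774, r_5=1.5529, r_6=1.7321, r_7=0.5176 — all match ✓
No second candidate reproduces the full scan.

(x, y, θ) = (5.5, 4.5, 30°)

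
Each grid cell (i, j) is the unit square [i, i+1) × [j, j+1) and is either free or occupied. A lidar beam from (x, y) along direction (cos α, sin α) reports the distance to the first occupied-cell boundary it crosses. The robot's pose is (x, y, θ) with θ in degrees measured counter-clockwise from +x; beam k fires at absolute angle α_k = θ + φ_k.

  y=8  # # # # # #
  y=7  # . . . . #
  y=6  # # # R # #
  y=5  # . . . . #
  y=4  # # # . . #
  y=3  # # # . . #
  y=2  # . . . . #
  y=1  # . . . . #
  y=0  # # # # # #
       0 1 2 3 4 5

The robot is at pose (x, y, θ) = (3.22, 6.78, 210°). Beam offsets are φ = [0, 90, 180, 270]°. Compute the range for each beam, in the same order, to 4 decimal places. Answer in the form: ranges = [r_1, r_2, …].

ranges = [0.2540, 3.5600, 2.0554, 1.4087]

beam 1: φ=0°, α=210°
  cosα=-0.8660 sinα=-0.5000 | (3,6) | tMaxX 0.2540 tMaxY 1.5600 | tΔX 1.1547 tΔY 2.0000
    t=0.2540 [x] (2,6) — stop
  → r_1 = 0.2540
beam 2: φ=90°, α=300°
  cosα=0.5000 sinα=-0.8660 | (3,6) | tMaxX 1.5600 tMaxY 0.9007 | tΔX 2.0000 tΔY 1.1547
    t=0.9007 [y] (3,5)
    t=1.5600 [x] (4,5)
    t=2.0554 [y] (4,4)
    t=3.2101 [y] (4,3)
    t=3.5600 [x] (5,3) — stop
  → r_2 = 3.5600
beam 3: φ=180°, α=30°
  cosα=0.8660 sinα=0.5000 | (3,6) | tMaxX 0.9007 tMaxY 0.4400 | tΔX 1.1547 tΔY 2.0000
    t=0.4400 [y] (3,7)
    t=0.9007 [x] (4,7)
    t=2.0554 [x] (5,7) — stop
  → r_3 = 2.0554
beam 4: φ=270°, α=120°
  cosα=-0.5000 sinα=0.8660 | (3,6) | tMaxX 0.4400 tMaxY 0.2540 | tΔX 2.0000 tΔY 1.1547
    t=0.2540 [y] (3,7)
    t=0.4400 [x] (2,7)
    t=1.4087 [y] (2,8) — stop
  → r_4 = 1.4087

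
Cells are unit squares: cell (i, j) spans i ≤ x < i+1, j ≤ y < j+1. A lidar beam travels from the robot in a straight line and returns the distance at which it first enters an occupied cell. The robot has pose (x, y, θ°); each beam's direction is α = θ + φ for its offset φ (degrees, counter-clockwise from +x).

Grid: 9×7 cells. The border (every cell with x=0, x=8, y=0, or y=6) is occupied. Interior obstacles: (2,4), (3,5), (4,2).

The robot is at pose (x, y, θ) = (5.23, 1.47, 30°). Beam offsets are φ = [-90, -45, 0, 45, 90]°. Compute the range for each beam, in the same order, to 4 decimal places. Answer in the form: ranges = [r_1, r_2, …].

ranges = [0.5427, 1.8159, 3.1985, 4.6898, 0.6120]

beam 1: φ=-90°, α=300°
  direction (0.5000, -0.8660); cell (5,1); t to first gridline: x 1.5400, y 0.5427 (then +2.0000 / +1.1547)
    (5,0) via y @ 0.5427  # hit
  → r_1 = 0.5427
beam 2: φ=-45°, α=345°
  direction (0.9659, -0.2588); cell (5,1); t to first gridline: x 0.7972, y 1.8159 (then +1.0353 / +3.8637)
    (6,1) via x @ 0.7972
    (6,0) via y @ 1.8159  # hit
  → r_2 = 1.8159
beam 3: φ=0°, α=30°
  direction (0.8660, 0.5000); cell (5,1); t to first gridline: x 0.8891, y 1.0600 (then +1.1547 / +2.0000)
    (6,1) via x @ 0.8891
    (6,2) via y @ 1.0600
    (7,2) via x @ 2.0438
    (7,3) via y @ 3.0600
    (8,3) via x @ 3.1985  # hit
  → r_3 = 3.1985
beam 4: φ=45°, α=75°
  direction (0.2588, 0.9659); cell (5,1); t to first gridline: x 2.9751, y 0.5487 (then +3.8637 / +1.0353)
    (5,2) via y @ 0.5487
    (5,3) via y @ 1.5840
    (5,4) via y @ 2.6192
    (6,4) via x @ 2.9751
    (6,5) via y @ 3.6545
    (6,6) via y @ 4.6898  # hit
  → r_4 = 4.6898
beam 5: φ=90°, α=120°
  direction (-0.5000, 0.8660); cell (5,1); t to first gridline: x 0.4600, y 0.6120 (then +2.0000 / +1.1547)
    (4,1) via x @ 0.4600
    (4,2) via y @ 0.6120  # hit
  → r_5 = 0.6120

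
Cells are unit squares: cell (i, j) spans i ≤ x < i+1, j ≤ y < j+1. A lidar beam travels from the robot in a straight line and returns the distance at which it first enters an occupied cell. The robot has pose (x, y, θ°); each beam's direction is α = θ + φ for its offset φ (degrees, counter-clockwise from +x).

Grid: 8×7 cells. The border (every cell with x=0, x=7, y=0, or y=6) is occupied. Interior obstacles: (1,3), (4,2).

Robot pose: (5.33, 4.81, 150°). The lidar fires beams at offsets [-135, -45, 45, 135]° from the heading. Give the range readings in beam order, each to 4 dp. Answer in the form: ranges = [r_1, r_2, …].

beam 1: φ=-135°, α=15°
  d=(0.9659,0.2588)  start (5,4)  tX=0.6936 tY=0.7341  stride 1/|dx|=1.0353 1/|dy|=3.8637
    cross x-line → (6,4), t=0.6936
    cross y-line → (6,5), t=0.7341
    cross x-line → (7,5), t=1.7289 (wall)
  → r_1 = 1.7289
beam 2: φ=-45°, α=105°
  d=(-0.2588,0.9659)  start (5,4)  tX=1.2750 tY=0.1967  stride 1/|dx|=3.8637 1/|dy|=1.0353
    cross y-line → (5,5), t=0.1967
    cross y-line → (5,6), t=1.2320 (wall)
  → r_2 = 1.2320
beam 3: φ=45°, α=195°
  d=(-0.9659,-0.2588)  start (5,4)  tX=0.3416 tY=3.1296  stride 1/|dx|=1.0353 1/|dy|=3.8637
    cross x-line → (4,4), t=0.3416
    cross x-line → (3,4), t=1.3769
    cross x-line → (2,4), t=2.4122
    cross y-line → (2,3), t=3.1296
    cross x-line → (1,3), t=3.4475 (wall)
  → r_3 = 3.4475
beam 4: φ=135°, α=285°
  d=(0.2588,-0.9659)  start (5,4)  tX=2.5887 tY=0.8386  stride 1/|dx|=3.8637 1/|dy|=1.0353
    cross y-line → (5,3), t=0.8386
    cross y-line → (5,2), t=1.8738
    cross x-line → (6,2), t=2.5887
    cross y-line → (6,1), t=2.9091
    cross y-line → (6,0), t=3.9444 (wall)
  → r_4 = 3.9444

ranges = [1.7289, 1.2320, 3.4475, 3.9444]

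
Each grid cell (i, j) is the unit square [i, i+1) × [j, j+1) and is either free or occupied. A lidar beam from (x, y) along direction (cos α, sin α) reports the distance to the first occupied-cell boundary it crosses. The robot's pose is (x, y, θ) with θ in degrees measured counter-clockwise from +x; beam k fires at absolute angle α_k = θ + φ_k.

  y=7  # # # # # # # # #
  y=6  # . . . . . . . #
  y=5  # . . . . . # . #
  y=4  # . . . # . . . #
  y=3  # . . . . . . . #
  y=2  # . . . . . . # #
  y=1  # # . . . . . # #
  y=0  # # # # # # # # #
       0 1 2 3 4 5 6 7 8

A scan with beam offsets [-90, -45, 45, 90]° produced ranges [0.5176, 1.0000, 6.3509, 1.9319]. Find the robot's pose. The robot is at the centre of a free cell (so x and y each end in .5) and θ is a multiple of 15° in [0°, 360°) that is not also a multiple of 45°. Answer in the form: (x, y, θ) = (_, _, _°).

The pose lattice has 37·16 = 592 candidates. Test each by forward raycasting.
  (2.5, 5.5, 255°): beam 1 = 1.5529 ≠ 0.5176 ✗
  (6.5, 3.5, 105°): beam 1 = 1.5529 ≠ 0.5176 ✗
  (4.5, 6.5, 30°): beam 1 = 5.0000 ≠ 0.5176 ✗
  …
  (6.5, 1.5, 105°): r_1=0.5176, r_2=1.0000, r_3=6.3509, r_4=1.9319 — all match ✓
Only this pose fits every beam.

(x, y, θ) = (6.5, 1.5, 105°)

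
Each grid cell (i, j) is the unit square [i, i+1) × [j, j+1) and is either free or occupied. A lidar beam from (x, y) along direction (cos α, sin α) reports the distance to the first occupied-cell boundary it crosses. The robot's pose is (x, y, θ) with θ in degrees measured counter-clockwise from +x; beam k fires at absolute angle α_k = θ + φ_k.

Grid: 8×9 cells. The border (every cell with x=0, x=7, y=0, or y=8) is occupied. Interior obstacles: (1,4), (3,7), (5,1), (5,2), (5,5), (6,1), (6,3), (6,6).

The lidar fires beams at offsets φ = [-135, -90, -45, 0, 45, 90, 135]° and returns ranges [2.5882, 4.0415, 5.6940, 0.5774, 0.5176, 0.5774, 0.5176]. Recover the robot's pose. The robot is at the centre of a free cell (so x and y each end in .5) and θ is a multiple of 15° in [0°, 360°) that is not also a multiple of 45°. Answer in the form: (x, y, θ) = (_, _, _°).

Enumerate (i+0.5, j+0.5, θ) over the 34 free cells and 16 admissible headings. For each, cast all 7 beams and compare to the given ranges.
  (2.5, 1.5, 105°): beam 1 = 1.0000 ≠ 2.5882 ✗
  (6.5, 7.5, 210°): beam 1 = 0.5176 ≠ 2.5882 ✗
  (6.5, 5.5, 240°): beam 1 = 0.5176 ≠ 2.5882 ✗
  …
  (1.5, 3.5, 60°): r_1=2.5882, r_2=4.0415, r_3=5.6940, r_4=0.5774, r_5=0.5176, r_6=0.5774, r_7=0.5176 — all match ✓
No second candidate reproduces the full scan.

(x, y, θ) = (1.5, 3.5, 60°)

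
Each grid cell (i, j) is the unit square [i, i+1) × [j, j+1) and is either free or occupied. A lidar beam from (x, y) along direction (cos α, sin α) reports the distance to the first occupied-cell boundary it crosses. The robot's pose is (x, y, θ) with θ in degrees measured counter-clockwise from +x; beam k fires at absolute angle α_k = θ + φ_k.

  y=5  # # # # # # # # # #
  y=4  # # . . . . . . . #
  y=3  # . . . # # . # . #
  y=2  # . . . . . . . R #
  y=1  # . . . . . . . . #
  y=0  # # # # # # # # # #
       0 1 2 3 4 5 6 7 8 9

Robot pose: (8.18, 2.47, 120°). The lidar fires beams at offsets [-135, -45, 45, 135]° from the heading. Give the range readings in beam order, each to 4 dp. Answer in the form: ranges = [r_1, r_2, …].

beam 1: φ=-135°, α=345°
  d=(0.9659,-0.2588)  start (8,2)  tX=0.8489 tY=1.8159  stride 1/|dx|=1.0353 1/|dy|=3.8637
    cross x-line → (9,2), t=0.8489 (wall)
  → r_1 = 0.8489
beam 2: φ=-45°, α=75°
  d=(0.2588,0.9659)  start (8,2)  tX=3.1682 tY=0.5487  stride 1/|dx|=3.8637 1/|dy|=1.0353
    cross y-line → (8,3), t=0.5487
    cross y-line → (8,4), t=1.5840
    cross y-line → (8,5), t=2.6192 (wall)
  → r_2 = 2.6192
beam 3: φ=45°, α=165°
  d=(-0.9659,0.2588)  start (8,2)  tX=0.1863 tY=2.0478  stride 1/|dx|=1.0353 1/|dy|=3.8637
    cross x-line → (7,2), t=0.1863
    cross x-line → (6,2), t=1.2216
    cross y-line → (6,3), t=2.0478
    cross x-line → (5,3), t=2.2569 (wall)
  → r_3 = 2.2569
beam 4: φ=135°, α=255°
  d=(-0.2588,-0.9659)  start (8,2)  tX=0.6955 tY=0.4866  stride 1/|dx|=3.8637 1/|dy|=1.0353
    cross y-line → (8,1), t=0.4866
    cross x-line → (7,1), t=0.6955
    cross y-line → (7,0), t=1.5219 (wall)
  → r_4 = 1.5219

ranges = [0.8489, 2.6192, 2.2569, 1.5219]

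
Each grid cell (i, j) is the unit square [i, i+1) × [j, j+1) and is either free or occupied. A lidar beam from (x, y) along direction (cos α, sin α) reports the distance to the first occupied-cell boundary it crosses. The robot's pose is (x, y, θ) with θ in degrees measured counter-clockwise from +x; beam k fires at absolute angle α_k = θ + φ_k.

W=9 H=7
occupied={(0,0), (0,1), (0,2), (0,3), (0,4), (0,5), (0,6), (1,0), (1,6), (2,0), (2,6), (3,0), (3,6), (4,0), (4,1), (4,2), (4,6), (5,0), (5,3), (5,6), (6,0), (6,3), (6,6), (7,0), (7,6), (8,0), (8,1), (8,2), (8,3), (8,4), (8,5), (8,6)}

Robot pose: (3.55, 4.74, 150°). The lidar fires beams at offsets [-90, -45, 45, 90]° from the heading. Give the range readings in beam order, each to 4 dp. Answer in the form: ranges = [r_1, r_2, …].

ranges = [1.4549, 1.3044, 2.6400, 4.3186]

beam 1: φ=-90°, α=60°
  direction (0.5000, 0.8660); cell (3,4); t to first gridline: x 0.9000, y 0.3002 (then +2.0000 / +1.1547)
    (3,5) via y @ 0.3002
    (4,5) via x @ 0.9000
    (4,6) via y @ 1.4549  # hit
  → r_1 = 1.4549
beam 2: φ=-45°, α=105°
  direction (-0.2588, 0.9659); cell (3,4); t to first gridline: x 2.1250, y 0.2692 (then +3.8637 / +1.0353)
    (3,5) via y @ 0.2692
    (3,6) via y @ 1.3044  # hit
  → r_2 = 1.3044
beam 3: φ=45°, α=195°
  direction (-0.9659, -0.2588); cell (3,4); t to first gridline: x 0.5694, y 2.8591 (then +1.0353 / +3.8637)
    (2,4) via x @ 0.5694
    (1,4) via x @ 1.6047
    (0,4) via x @ 2.6400  # hit
  → r_3 = 2.6400
beam 4: φ=90°, α=240°
  direction (-0.5000, -0.8660); cell (3,4); t to first gridline: x 1.1000, y 0.8545 (then +2.0000 / +1.1547)
    (3,3) via y @ 0.8545
    (2,3) via x @ 1.1000
    (2,2) via y @ 2.0092
    (1,2) via x @ 3.1000
    (1,1) via y @ 3.1639
    (1,0) via y @ 4.3186  # hit
  → r_4 = 4.3186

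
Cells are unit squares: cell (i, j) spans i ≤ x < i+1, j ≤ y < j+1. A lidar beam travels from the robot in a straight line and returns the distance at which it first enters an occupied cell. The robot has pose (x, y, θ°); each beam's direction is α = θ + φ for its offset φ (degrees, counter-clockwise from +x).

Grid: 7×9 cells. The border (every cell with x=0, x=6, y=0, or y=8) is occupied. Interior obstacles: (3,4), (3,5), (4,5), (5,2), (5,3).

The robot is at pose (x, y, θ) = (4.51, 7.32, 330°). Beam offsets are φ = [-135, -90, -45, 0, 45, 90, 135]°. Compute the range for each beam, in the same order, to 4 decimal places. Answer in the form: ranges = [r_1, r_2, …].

ranges = [3.6338, 1.5242, 1.3666, 1.7205, 1.5426, 0.7852, 0.7040]

beam 1: φ=-135°, α=195°
  d=(-0.9659,-0.2588)  start (4,7)  tX=0.5280 tY=1.2364  stride 1/|dx|=1.0353 1/|dy|=3.8637
    cross x-line → (3,7), t=0.5280
    cross y-line → (3,6), t=1.2364
    cross x-line → (2,6), t=1.5633
    cross x-line → (1,6), t=2.5985
    cross x-line → (0,6), t=3.6338 (wall)
  → r_1 = 3.6338
beam 2: φ=-90°, α=240°
  d=(-0.5000,-0.8660)  start (4,7)  tX=1.0200 tY=0.3695  stride 1/|dx|=2.0000 1/|dy|=1.1547
    cross y-line → (4,6), t=0.3695
    cross x-line → (3,6), t=1.0200
    cross y-line → (3,5), t=1.5242 (wall)
  → r_2 = 1.5242
beam 3: φ=-45°, α=285°
  d=(0.2588,-0.9659)  start (4,7)  tX=1.8932 tY=0.3313  stride 1/|dx|=3.8637 1/|dy|=1.0353
    cross y-line → (4,6), t=0.3313
    cross y-line → (4,5), t=1.3666 (wall)
  → r_3 = 1.3666
beam 4: φ=0°, α=330°
  d=(0.8660,-0.5000)  start (4,7)  tX=0.5658 tY=0.6400  stride 1/|dx|=1.1547 1/|dy|=2.0000
    cross x-line → (5,7), t=0.5658
    cross y-line → (5,6), t=0.6400
    cross x-line → (6,6), t=1.7205 (wall)
  → r_4 = 1.7205
beam 5: φ=45°, α=15°
  d=(0.9659,0.2588)  start (4,7)  tX=0.5073 tY=2.6273  stride 1/|dx|=1.0353 1/|dy|=3.8637
    cross x-line → (5,7), t=0.5073
    cross x-line → (6,7), t=1.5426 (wall)
  → r_5 = 1.5426
beam 6: φ=90°, α=60°
  d=(0.5000,0.8660)  start (4,7)  tX=0.9800 tY=0.7852  stride 1/|dx|=2.0000 1/|dy|=1.1547
    cross y-line → (4,8), t=0.7852 (wall)
  → r_6 = 0.7852
beam 7: φ=135°, α=105°
  d=(-0.2588,0.9659)  start (4,7)  tX=1.9705 tY=0.7040  stride 1/|dx|=3.8637 1/|dy|=1.0353
    cross y-line → (4,8), t=0.7040 (wall)
  → r_7 = 0.7040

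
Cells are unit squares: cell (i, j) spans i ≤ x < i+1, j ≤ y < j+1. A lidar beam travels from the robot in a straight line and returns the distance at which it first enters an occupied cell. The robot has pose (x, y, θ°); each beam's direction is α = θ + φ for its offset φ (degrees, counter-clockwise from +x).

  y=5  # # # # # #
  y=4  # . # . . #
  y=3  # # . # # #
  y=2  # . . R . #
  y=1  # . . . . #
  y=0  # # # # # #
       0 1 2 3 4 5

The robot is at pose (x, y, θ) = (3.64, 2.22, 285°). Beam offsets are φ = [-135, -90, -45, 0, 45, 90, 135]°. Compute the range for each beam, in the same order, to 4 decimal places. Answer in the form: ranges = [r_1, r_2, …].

ranges = [1.8937, 2.7331, 1.4087, 1.2630, 1.5704, 1.4080, 0.9007]

beam 1: φ=-135°, α=150°
  direction (-0.8660, 0.5000); cell (3,2); t to first gridline: x 0.7390, y 1.5600 (then +1.1547 / +2.0000)
    (2,2) via x @ 0.7390
    (2,3) via y @ 1.5600
    (1,3) via x @ 1.8937  # hit
  → r_1 = 1.8937
beam 2: φ=-90°, α=195°
  direction (-0.9659, -0.2588); cell (3,2); t to first gridline: x 0.6626, y 0.8500 (then +1.0353 / +3.8637)
    (2,2) via x @ 0.6626
    (2,1) via y @ 0.8500
    (1,1) via x @ 1.6979
    (0,1) via x @ 2.7331  # hit
  → r_2 = 2.7331
beam 3: φ=-45°, α=240°
  direction (-0.5000, -0.8660); cell (3,2); t to first gridline: x 1.2800, y 0.2540 (then +2.0000 / +1.1547)
    (3,1) via y @ 0.2540
    (2,1) via x @ 1.2800
    (2,0) via y @ 1.4087  # hit
  → r_3 = 1.4087
beam 4: φ=0°, α=285°
  direction (0.2588, -0.9659); cell (3,2); t to first gridline: x 1.3909, y 0.2278 (then +3.8637 / +1.0353)
    (3,1) via y @ 0.2278
    (3,0) via y @ 1.2630  # hit
  → r_4 = 1.2630
beam 5: φ=45°, α=330°
  direction (0.8660, -0.5000); cell (3,2); t to first gridline: x 0.4157, y 0.4400 (then +1.1547 / +2.0000)
    (4,2) via x @ 0.4157
    (4,1) via y @ 0.4400
    (5,1) via x @ 1.5704  # hit
  → r_5 = 1.5704
beam 6: φ=90°, α=15°
  direction (0.9659, 0.2588); cell (3,2); t to first gridline: x 0.3727, y 3.0137 (then +1.0353 / +3.8637)
    (4,2) via x @ 0.3727
    (5,2) via x @ 1.4080  # hit
  → r_6 = 1.4080
beam 7: φ=135°, α=60°
  direction (0.5000, 0.8660); cell (3,2); t to first gridline: x 0.7200, y 0.9007 (then +2.0000 / +1.1547)
    (4,2) via x @ 0.7200
    (4,3) via y @ 0.9007  # hit
  → r_7 = 0.9007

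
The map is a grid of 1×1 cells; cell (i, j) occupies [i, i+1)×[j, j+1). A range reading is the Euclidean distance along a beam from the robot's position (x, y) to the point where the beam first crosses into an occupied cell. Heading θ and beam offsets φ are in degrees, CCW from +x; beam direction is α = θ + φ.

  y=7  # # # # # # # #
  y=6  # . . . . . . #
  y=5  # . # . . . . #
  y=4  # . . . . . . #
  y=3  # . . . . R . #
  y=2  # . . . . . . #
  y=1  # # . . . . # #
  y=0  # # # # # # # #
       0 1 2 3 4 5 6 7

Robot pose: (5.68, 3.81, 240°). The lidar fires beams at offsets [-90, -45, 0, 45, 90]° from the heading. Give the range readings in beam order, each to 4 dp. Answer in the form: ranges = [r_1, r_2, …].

beam 1: φ=-90°, α=150°
  cosα=-0.8660 sinα=0.5000 | (5,3) | tMaxX 0.7852 tMaxY 0.3800 | tΔX 1.1547 tΔY 2.0000
    t=0.3800 [y] (5,4)
    t=0.7852 [x] (4,4)
    t=1.9399 [x] (3,4)
    t=2.3800 [y] (3,5)
    t=3.0946 [x] (2,5) — stop
  → r_1 = 3.0946
beam 2: φ=-45°, α=195°
  cosα=-0.9659 sinα=-0.2588 | (5,3) | tMaxX 0.7040 tMaxY 3.1296 | tΔX 1.0353 tΔY 3.8637
    t=0.7040 [x] (4,3)
    t=1.7393 [x] (3,3)
    t=2.7745 [x] (2,3)
    t=3.1296 [y] (2,2)
    t=3.8098 [x] (1,2)
    t=4.8451 [x] (0,2) — stop
  → r_2 = 4.8451
beam 3: φ=0°, α=240°
  cosα=-0.5000 sinα=-0.8660 | (5,3) | tMaxX 1.3600 tMaxY 0.9353 | tΔX 2.0000 tΔY 1.1547
    t=0.9353 [y] (5,2)
    t=1.3600 [x] (4,2)
    t=2.0900 [y] (4,1)
    t=3.2447 [y] (4,0) — stop
  → r_3 = 3.2447
beam 4: φ=45°, α=285°
  cosα=0.2588 sinα=-0.9659 | (5,3) | tMaxX 1.2364 tMaxY 0.8386 | tΔX 3.8637 tΔY 1.0353
    t=0.8386 [y] (5,2)
    t=1.2364 [x] (6,2)
    t=1.8738 [y] (6,1) — stop
  → r_4 = 1.8738
beam 5: φ=90°, α=330°
  cosα=0.8660 sinα=-0.5000 | (5,3) | tMaxX 0.3695 tMaxY 1.6200 | tΔX 1.1547 tΔY 2.0000
    t=0.3695 [x] (6,3)
    t=1.5242 [x] (7,3) — stop
  → r_5 = 1.5242

ranges = [3.0946, 4.8451, 3.2447, 1.8738, 1.5242]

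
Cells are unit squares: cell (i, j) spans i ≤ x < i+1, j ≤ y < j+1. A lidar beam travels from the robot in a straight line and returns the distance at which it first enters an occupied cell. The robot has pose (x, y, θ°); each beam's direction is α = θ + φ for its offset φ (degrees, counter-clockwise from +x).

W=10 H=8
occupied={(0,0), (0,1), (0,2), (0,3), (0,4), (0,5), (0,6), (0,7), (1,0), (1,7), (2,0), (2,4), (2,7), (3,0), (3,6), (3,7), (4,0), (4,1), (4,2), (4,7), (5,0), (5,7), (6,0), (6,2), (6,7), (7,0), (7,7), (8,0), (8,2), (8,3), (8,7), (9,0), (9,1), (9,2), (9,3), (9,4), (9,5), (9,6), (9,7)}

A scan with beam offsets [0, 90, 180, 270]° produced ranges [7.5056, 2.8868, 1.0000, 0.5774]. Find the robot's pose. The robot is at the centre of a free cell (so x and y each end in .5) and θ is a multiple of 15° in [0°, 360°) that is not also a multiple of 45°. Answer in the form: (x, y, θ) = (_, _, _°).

Enumerate (i+0.5, j+0.5, θ) over the 41 free cells and 16 admissible headings. For each, cast all 4 beams and compare to the given ranges.
  (1.5, 5.5, 75°): beam 1 = 1.5529 ≠ 7.5056 ✗
  (1.5, 6.5, 60°): beam 1 = 0.5774 ≠ 7.5056 ✗
  (7.5, 5.5, 240°): beam 1 = 2.8868 ≠ 7.5056 ✗
  (5.5, 2.5, 300°): beam 1 = 1.7321 ≠ 7.5056 ✗
  …
  (7.5, 6.5, 210°): r_1=7.5056, r_2=2.8868, r_3=1.0000, r_4=0.5774 — all match ✓
Unique over the lattice → pose = (7.5, 6.5, 210°).

(x, y, θ) = (7.5, 6.5, 210°)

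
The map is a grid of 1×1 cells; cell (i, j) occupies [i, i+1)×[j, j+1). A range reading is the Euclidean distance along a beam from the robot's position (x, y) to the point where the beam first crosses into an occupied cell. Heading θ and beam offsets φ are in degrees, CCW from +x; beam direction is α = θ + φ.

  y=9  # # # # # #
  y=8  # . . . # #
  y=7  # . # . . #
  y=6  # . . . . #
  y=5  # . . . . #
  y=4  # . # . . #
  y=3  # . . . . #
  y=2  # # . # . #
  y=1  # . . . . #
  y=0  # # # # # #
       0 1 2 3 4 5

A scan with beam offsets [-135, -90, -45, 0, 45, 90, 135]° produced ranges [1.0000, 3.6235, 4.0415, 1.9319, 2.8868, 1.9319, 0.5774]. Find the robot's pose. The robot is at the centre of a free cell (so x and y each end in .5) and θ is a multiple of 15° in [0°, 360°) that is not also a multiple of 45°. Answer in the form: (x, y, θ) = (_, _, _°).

(x, y, θ) = (4.5, 5.5, 195°)

Enumerate (i+0.5, j+0.5, θ) over the 27 free cells and 16 admissible headings. For each, cast all 7 beams and compare to the given ranges.
  (3.5, 7.5, 345°): beam 1 = 0.5774 ≠ 1.0000 ✗
  (4.5, 6.5, 240°): beam 1 = 1.5529 ≠ 1.0000 ✗
  (3.5, 1.5, 30°): beam 1 = 0.5176 ≠ 1.0000 ✗
  (1.5, 3.5, 150°): beam 1 = 3.6235 ≠ 1.0000 ✗
  (2.5, 3.5, 255°): beam 1 = 0.5774 ≠ 1.0000 ✗
  …
  (4.5, 5.5, 195°): r_1=1.0000, r_2=3.6235, r_3=4.0415, r_4=1.9319, r_5=2.8868, r_6=1.9319, r_7=0.5774 — all match ✓
No second candidate reproduces the full scan.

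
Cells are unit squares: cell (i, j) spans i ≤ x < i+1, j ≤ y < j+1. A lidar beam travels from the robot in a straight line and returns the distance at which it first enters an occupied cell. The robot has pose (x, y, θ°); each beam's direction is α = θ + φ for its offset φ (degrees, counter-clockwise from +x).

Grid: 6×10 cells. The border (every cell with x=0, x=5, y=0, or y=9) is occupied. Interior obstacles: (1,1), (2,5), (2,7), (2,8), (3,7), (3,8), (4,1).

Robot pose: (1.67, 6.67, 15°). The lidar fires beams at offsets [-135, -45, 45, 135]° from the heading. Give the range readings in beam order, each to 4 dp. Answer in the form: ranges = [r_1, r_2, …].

beam 1: φ=-135°, α=240°
  d=(-0.5000,-0.8660)  start (1,6)  tX=1.3400 tY=0.7736  stride 1/|dx|=2.0000 1/|dy|=1.1547
    cross y-line → (1,5), t=0.7736
    cross x-line → (0,5), t=1.3400 (wall)
  → r_1 = 1.3400
beam 2: φ=-45°, α=330°
  d=(0.8660,-0.5000)  start (1,6)  tX=0.3811 tY=1.3400  stride 1/|dx|=1.1547 1/|dy|=2.0000
    cross x-line → (2,6), t=0.3811
    cross y-line → (2,5), t=1.3400 (wall)
  → r_2 = 1.3400
beam 3: φ=45°, α=60°
  d=(0.5000,0.8660)  start (1,6)  tX=0.6600 tY=0.3811  stride 1/|dx|=2.0000 1/|dy|=1.1547
    cross y-line → (1,7), t=0.3811
    cross x-line → (2,7), t=0.6600 (wall)
  → r_3 = 0.6600
beam 4: φ=135°, α=150°
  d=(-0.8660,0.5000)  start (1,6)  tX=0.7736 tY=0.6600  stride 1/|dx|=1.1547 1/|dy|=2.0000
    cross y-line → (1,7), t=0.6600
    cross x-line → (0,7), t=0.7736 (wall)
  → r_4 = 0.7736

ranges = [1.3400, 1.3400, 0.6600, 0.7736]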